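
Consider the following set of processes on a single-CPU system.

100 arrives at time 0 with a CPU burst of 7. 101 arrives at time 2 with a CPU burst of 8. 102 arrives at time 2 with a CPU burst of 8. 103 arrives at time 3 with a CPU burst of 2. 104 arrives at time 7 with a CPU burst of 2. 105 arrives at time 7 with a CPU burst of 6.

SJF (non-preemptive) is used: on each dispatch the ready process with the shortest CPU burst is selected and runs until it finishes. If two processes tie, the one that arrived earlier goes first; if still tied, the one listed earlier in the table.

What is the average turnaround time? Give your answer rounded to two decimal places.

13.50

Gantt: | 100 0-7 | 103 7-9 | 104 9-11 | 105 11-17 | 101 17-25 | 102 25-33 |
Completion: 100=7  101=25  102=33  103=9  104=11  105=17
Turnaround times: 100=7, 101=23, 102=31, 103=6, 104=4, 105=10
Average turnaround = (7+23+31+6+4+10) / 6 = 81/6 = 13.50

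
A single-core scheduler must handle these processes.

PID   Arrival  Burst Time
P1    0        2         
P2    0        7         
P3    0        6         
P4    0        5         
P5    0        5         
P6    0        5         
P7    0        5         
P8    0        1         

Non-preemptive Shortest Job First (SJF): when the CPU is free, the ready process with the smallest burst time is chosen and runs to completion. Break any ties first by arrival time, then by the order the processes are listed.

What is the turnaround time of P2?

36

Gantt: | P8 0-1 | P1 1-3 | P4 3-8 | P5 8-13 | P6 13-18 | P7 18-23 | P3 23-29 | P2 29-36 |
Completion: P1=3  P2=36  P3=29  P4=8  P5=13  P6=18  P7=23  P8=1
Turnaround(P2) = completion − arrival = 36 − 0 = 36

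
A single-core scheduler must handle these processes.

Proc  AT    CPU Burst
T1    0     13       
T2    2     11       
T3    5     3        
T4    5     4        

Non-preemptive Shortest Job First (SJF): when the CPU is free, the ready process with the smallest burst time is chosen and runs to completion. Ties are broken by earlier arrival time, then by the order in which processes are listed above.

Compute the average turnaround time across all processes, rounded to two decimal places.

Gantt: | T1 0-13 | T3 13-16 | T4 16-20 | T2 20-31 |
Completion: T1=13  T2=31  T3=16  T4=20
Turnaround (C−A): T1=13  T2=29  T3=11  T4=15
Turnaround times: T1=13, T2=29, T3=11, T4=15
Average turnaround = (13+29+11+15) / 4 = 68/4 = 17.00

17.00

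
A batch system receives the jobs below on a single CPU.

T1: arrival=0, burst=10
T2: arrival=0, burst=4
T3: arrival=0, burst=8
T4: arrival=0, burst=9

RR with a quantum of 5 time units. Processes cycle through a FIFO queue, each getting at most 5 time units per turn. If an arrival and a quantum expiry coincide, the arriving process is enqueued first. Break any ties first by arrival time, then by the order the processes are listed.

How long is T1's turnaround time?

24

Schedule: | T1 0-5 | T2 5-9 | T3 9-14 | T4 14-19 | T1 19-24 | T3 24-27 | T4 27-31 |
Completion: T1=24  T2=9  T3=27  T4=31
Turnaround(T1) = completion − arrival = 24 − 0 = 24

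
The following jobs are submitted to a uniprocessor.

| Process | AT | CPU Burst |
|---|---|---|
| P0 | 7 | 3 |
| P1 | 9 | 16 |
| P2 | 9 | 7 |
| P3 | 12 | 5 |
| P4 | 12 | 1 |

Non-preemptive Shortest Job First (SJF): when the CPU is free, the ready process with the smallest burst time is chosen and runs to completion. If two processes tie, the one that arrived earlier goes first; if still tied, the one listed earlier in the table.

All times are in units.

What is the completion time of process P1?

39

Schedule: | idle 0-7 | P0 7-10 | P2 10-17 | P4 17-18 | P3 18-23 | P1 23-39 |
Completion: P0=10  P1=39  P2=17  P3=23  P4=18
Turnaround (C−A): P0=3  P1=30  P2=8  P3=11  P4=6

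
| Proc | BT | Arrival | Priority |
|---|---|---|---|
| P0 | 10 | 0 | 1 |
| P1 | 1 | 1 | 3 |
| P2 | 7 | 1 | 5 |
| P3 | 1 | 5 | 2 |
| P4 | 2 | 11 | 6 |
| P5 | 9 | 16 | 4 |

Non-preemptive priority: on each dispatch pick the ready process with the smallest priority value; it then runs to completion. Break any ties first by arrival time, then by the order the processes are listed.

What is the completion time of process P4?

30

Gantt: | P0 0-10 | P3 10-11 | P1 11-12 | P2 12-19 | P5 19-28 | P4 28-30 |
Completion: P0=10  P1=12  P2=19  P3=11  P4=30  P5=28
Turnaround (C−A): P0=10  P1=11  P2=18  P3=6  P4=19  P5=12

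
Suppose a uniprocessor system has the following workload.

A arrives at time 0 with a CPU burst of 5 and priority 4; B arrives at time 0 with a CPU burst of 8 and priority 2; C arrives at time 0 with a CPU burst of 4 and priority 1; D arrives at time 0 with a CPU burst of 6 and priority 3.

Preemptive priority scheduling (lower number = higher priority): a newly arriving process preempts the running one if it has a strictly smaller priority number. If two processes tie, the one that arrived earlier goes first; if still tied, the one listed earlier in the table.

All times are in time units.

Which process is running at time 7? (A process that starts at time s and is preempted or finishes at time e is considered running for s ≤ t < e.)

Timeline: | C 0-4 | B 4-12 | D 12-18 | A 18-23 |
Completion: A=23  B=12  C=4  D=18

B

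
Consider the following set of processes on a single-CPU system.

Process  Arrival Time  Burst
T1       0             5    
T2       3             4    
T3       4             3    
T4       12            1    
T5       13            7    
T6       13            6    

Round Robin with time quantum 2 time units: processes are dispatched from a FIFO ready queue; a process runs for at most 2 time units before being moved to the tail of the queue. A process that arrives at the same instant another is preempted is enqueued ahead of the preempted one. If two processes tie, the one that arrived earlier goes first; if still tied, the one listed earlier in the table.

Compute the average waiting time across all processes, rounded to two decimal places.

4.17

Timeline: | T1 0-4 | T2 4-6 | T3 6-8 | T1 8-9 | T2 9-11 | T3 11-12 | T4 12-13 | T5 13-15 | T6 15-17 | T5 17-19 | T6 19-21 | T5 21-23 | T6 23-25 | T5 25-26 |
Completion: T1=9  T2=11  T3=12  T4=13  T5=26  T6=25
Waiting times: T1=4, T2=4, T3=5, T4=0, T5=6, T6=6
Average waiting = (4+4+5+0+6+6) / 6 = 25/6 = 4.17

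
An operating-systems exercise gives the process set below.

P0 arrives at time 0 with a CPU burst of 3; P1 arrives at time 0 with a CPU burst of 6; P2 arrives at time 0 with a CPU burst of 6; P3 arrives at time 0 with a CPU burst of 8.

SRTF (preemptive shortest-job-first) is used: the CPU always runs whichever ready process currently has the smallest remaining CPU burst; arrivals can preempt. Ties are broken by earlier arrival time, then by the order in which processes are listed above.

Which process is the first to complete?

Schedule: | P0 0-3 | P1 3-9 | P2 9-15 | P3 15-23 |
Completion: P0=3  P1=9  P2=15  P3=23
Turnaround (C−A): P0=3  P1=9  P2=15  P3=23
Finish order: P0 → P1 → P2 → P3

P0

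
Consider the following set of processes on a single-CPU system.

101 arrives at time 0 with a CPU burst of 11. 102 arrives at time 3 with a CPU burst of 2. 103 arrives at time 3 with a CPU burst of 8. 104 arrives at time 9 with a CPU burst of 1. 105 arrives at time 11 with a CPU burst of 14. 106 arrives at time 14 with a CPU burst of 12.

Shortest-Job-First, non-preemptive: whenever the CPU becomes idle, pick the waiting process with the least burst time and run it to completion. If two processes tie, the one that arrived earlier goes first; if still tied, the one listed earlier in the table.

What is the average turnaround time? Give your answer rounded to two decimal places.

16.83

Schedule: | 101 0-11 | 104 11-12 | 102 12-14 | 103 14-22 | 106 22-34 | 105 34-48 |
Completion: 101=11  102=14  103=22  104=12  105=48  106=34
Turnaround times: 101=11, 102=11, 103=19, 104=3, 105=37, 106=20
Average turnaround = (11+11+19+3+37+20) / 6 = 101/6 = 16.83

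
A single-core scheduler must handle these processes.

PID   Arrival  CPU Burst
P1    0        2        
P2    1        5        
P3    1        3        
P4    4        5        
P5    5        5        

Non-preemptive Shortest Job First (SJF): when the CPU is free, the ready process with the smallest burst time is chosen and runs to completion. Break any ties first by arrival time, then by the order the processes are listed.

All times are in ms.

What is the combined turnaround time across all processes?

Timeline: | P1 0-2 | P3 2-5 | P2 5-10 | P4 10-15 | P5 15-20 |
Completion: P1=2  P2=10  P3=5  P4=15  P5=20
Turnaround (C−A): P1=2  P2=9  P3=4  P4=11  P5=15
Turnaround = completion − arrival: P1=2, P2=9, P3=4, P4=11, P5=15
Total turnaround = 2 + 9 + 4 + 11 + 15 = 41

41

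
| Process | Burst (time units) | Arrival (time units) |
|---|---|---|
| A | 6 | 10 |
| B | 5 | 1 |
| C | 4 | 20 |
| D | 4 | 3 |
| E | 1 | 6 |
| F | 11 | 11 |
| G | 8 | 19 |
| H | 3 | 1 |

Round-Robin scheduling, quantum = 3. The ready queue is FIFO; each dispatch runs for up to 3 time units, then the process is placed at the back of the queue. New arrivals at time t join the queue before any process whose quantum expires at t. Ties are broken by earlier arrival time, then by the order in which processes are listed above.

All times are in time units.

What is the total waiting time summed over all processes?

Schedule: | idle 0-1 | B 1-4 | H 4-7 | D 7-10 | B 10-12 | E 12-13 | A 13-16 | D 16-17 | F 17-20 | A 20-23 | G 23-26 | C 26-29 | F 29-32 | G 32-35 | C 35-36 | F 36-39 | G 39-41 | F 41-43 |
Completion: A=23  B=12  C=36  D=17  E=13  F=43  G=41  H=7
Turnaround (C−A): A=13  B=11  C=16  D=14  E=7  F=32  G=22  H=6
Waiting = turnaround − burst: A=7, B=6, C=12, D=10, E=6, F=21, G=14, H=3
Total waiting = 7 + 6 + 12 + 10 + 6 + 21 + 14 + 3 = 79

79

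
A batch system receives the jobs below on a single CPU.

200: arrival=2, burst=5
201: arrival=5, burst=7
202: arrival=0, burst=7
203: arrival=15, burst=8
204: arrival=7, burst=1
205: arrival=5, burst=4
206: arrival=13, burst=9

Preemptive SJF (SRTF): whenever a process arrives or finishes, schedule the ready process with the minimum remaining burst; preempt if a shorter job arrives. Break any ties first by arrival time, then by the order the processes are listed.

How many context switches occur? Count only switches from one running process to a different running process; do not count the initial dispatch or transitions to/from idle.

6

Schedule: | 202 0-7 | 204 7-8 | 205 8-12 | 200 12-17 | 201 17-24 | 203 24-32 | 206 32-41 |
Completion: 200=17  201=24  202=7  203=32  204=8  205=12  206=41
Turnaround (C−A): 200=15  201=19  202=7  203=17  204=1  205=7  206=28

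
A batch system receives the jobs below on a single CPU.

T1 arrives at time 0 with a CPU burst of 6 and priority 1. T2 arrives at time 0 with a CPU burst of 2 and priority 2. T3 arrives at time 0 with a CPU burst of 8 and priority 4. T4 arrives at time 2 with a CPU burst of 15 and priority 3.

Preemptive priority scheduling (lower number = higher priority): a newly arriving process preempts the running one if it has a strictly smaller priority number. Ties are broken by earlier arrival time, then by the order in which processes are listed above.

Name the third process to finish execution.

T4

Gantt: | T1 0-6 | T2 6-8 | T4 8-23 | T3 23-31 |
Completion: T1=6  T2=8  T3=31  T4=23
Finish order: T1 → T2 → T4 → T3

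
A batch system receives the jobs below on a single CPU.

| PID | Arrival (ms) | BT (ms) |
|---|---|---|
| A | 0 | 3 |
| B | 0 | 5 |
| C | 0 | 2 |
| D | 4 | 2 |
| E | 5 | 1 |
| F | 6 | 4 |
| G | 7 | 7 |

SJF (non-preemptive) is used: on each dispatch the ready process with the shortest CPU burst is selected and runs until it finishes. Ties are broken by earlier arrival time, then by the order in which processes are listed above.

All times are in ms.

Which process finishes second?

A

Schedule: | C 0-2 | A 2-5 | E 5-6 | D 6-8 | F 8-12 | B 12-17 | G 17-24 |
Completion: A=5  B=17  C=2  D=8  E=6  F=12  G=24
Finish order: C → A → E → D → F → B → G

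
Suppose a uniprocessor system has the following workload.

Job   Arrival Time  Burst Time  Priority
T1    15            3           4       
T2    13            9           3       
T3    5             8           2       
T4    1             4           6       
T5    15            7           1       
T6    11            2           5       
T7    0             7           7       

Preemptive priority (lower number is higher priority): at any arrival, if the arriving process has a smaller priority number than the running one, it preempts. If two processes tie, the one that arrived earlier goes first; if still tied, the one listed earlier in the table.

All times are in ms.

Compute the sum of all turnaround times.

115

Timeline: | T7 0-1 | T4 1-5 | T3 5-13 | T2 13-15 | T5 15-22 | T2 22-29 | T1 29-32 | T6 32-34 | T7 34-40 |
Completion: T1=32  T2=29  T3=13  T4=5  T5=22  T6=34  T7=40
Turnaround = completion − arrival: T1=17, T2=16, T3=8, T4=4, T5=7, T6=23, T7=40
Total turnaround = 17 + 16 + 8 + 4 + 7 + 23 + 40 = 115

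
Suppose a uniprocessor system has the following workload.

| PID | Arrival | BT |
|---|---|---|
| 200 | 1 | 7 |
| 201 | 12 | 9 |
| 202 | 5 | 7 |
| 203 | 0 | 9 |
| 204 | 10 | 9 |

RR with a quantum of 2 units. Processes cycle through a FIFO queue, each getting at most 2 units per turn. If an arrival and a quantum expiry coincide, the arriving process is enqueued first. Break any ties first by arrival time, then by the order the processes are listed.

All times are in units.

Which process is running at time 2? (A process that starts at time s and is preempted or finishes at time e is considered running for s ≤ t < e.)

Timeline: | 203 0-2 | 200 2-4 | 203 4-6 | 200 6-8 | 202 8-10 | 203 10-12 | 200 12-14 | 204 14-16 | 202 16-18 | 201 18-20 | 203 20-22 | 200 22-23 | 204 23-25 | 202 25-27 | 201 27-29 | 203 29-30 | 204 30-32 | 202 32-33 | 201 33-35 | 204 35-37 | 201 37-39 | 204 39-40 | 201 40-41 |
Completion: 200=23  201=41  202=33  203=30  204=40

200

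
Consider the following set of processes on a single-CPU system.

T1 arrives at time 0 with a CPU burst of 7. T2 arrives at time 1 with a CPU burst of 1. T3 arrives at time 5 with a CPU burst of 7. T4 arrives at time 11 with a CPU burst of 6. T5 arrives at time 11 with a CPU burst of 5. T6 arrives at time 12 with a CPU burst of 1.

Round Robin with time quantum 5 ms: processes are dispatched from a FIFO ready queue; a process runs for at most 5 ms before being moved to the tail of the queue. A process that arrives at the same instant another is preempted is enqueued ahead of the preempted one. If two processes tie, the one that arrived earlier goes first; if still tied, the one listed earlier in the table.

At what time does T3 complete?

Schedule: | T1 0-5 | T2 5-6 | T3 6-11 | T1 11-13 | T4 13-18 | T5 18-23 | T3 23-25 | T6 25-26 | T4 26-27 |
Completion: T1=13  T2=6  T3=25  T4=27  T5=23  T6=26

25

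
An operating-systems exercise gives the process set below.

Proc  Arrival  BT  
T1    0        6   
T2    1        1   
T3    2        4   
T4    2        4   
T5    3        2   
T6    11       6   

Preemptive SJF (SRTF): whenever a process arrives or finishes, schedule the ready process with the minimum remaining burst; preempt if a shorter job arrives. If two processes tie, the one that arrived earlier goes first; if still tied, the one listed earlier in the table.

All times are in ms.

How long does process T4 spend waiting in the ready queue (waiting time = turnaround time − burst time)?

6

Timeline: | T1 0-1 | T2 1-2 | T3 2-3 | T5 3-5 | T3 5-8 | T4 8-12 | T1 12-17 | T6 17-23 |
Completion: T1=17  T2=2  T3=8  T4=12  T5=5  T6=23
Turnaround (C−A): T1=17  T2=1  T3=6  T4=10  T5=2  T6=12
Waiting(T4) = turnaround − burst = 10 − 4 = 6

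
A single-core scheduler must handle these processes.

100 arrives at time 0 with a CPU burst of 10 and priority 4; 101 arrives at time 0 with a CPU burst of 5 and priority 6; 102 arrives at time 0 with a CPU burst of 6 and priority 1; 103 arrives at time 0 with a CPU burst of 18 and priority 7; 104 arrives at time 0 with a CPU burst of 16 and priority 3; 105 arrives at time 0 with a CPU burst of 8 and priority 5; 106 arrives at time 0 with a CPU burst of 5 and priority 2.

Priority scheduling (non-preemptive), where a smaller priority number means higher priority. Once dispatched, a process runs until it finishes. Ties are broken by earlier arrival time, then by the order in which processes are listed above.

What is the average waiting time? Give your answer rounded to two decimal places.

Timeline: | 102 0-6 | 106 6-11 | 104 11-27 | 100 27-37 | 105 37-45 | 101 45-50 | 103 50-68 |
Completion: 100=37  101=50  102=6  103=68  104=27  105=45  106=11
Waiting times: 100=27, 101=45, 102=0, 103=50, 104=11, 105=37, 106=6
Average waiting = (27+45+0+50+11+37+6) / 7 = 176/7 = 25.14

25.14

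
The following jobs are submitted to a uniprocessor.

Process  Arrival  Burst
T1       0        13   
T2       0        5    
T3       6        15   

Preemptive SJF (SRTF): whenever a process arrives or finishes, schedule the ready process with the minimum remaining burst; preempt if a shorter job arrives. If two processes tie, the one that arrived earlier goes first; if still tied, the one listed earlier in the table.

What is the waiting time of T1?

5

Timeline: | T2 0-5 | T1 5-18 | T3 18-33 |
Completion: T1=18  T2=5  T3=33
Turnaround (C−A): T1=18  T2=5  T3=27
Waiting(T1) = turnaround − burst = 18 − 13 = 5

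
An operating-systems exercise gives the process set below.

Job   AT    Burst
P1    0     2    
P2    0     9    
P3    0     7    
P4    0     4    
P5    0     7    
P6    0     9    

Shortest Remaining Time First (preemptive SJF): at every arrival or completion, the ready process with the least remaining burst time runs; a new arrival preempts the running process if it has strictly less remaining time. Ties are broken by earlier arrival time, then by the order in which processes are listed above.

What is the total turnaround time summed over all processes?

108

Timeline: | P1 0-2 | P4 2-6 | P3 6-13 | P5 13-20 | P2 20-29 | P6 29-38 |
Completion: P1=2  P2=29  P3=13  P4=6  P5=20  P6=38
Turnaround = completion − arrival: P1=2, P2=29, P3=13, P4=6, P5=20, P6=38
Total turnaround = 2 + 29 + 13 + 6 + 20 + 38 = 108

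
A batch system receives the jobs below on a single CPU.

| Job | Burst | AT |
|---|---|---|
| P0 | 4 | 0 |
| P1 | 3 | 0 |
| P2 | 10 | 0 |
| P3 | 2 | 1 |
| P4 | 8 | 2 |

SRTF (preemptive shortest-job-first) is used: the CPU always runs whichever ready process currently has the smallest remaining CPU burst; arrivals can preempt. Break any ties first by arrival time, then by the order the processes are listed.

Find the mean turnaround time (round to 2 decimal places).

11.60

Schedule: | P1 0-3 | P3 3-5 | P0 5-9 | P4 9-17 | P2 17-27 |
Completion: P0=9  P1=3  P2=27  P3=5  P4=17
Turnaround times: P0=9, P1=3, P2=27, P3=4, P4=15
Average turnaround = (9+3+27+4+15) / 5 = 58/5 = 11.60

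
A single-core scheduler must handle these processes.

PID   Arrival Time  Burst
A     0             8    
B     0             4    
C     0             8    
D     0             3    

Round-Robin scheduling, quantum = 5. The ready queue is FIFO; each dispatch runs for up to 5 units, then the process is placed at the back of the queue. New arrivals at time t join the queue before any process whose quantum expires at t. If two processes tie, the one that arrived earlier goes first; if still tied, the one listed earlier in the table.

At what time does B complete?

9

Timeline: | A 0-5 | B 5-9 | C 9-14 | D 14-17 | A 17-20 | C 20-23 |
Completion: A=20  B=9  C=23  D=17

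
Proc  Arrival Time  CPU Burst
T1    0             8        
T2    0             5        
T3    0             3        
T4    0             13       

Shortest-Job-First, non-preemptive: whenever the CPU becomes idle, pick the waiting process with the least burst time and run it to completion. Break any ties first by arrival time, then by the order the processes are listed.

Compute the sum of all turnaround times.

Timeline: | T3 0-3 | T2 3-8 | T1 8-16 | T4 16-29 |
Completion: T1=16  T2=8  T3=3  T4=29
Turnaround = completion − arrival: T1=16, T2=8, T3=3, T4=29
Total turnaround = 16 + 8 + 3 + 29 = 56

56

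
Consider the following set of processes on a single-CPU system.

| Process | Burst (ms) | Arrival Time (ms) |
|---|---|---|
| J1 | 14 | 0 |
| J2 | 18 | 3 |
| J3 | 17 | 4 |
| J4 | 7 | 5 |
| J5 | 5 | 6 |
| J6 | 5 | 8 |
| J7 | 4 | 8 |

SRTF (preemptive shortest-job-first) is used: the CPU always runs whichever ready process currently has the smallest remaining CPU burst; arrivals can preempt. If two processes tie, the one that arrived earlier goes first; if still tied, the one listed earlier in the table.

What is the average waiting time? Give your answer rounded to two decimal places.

Gantt: | J1 0-5 | J4 5-6 | J5 6-11 | J7 11-15 | J6 15-20 | J4 20-26 | J1 26-35 | J3 35-52 | J2 52-70 |
Completion: J1=35  J2=70  J3=52  J4=26  J5=11  J6=20  J7=15
Waiting times: J1=21, J2=49, J3=31, J4=14, J5=0, J6=7, J7=3
Average waiting = (21+49+31+14+0+7+3) / 7 = 125/7 = 17.86

17.86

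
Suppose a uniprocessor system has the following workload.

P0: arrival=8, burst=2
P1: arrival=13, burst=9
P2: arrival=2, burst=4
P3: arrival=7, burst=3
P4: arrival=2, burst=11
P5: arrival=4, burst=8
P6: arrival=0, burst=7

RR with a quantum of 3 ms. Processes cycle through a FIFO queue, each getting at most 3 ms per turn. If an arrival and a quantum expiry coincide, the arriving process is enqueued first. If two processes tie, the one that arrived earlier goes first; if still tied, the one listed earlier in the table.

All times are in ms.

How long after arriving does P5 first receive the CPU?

Schedule: | P6 0-3 | P2 3-6 | P4 6-9 | P6 9-12 | P5 12-15 | P2 15-16 | P3 16-19 | P0 19-21 | P4 21-24 | P6 24-25 | P1 25-28 | P5 28-31 | P4 31-34 | P1 34-37 | P5 37-39 | P4 39-41 | P1 41-44 |
Completion: P0=21  P1=44  P2=16  P3=19  P4=41  P5=39  P6=25
Response(P5) = first start − arrival = 12 − 4 = 8

8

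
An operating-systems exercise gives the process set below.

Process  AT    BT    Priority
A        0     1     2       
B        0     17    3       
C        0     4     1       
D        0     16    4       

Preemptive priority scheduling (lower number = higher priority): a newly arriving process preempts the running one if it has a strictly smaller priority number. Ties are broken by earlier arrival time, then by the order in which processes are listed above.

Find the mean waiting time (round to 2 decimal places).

Schedule: | C 0-4 | A 4-5 | B 5-22 | D 22-38 |
Completion: A=5  B=22  C=4  D=38
Waiting times: A=4, B=5, C=0, D=22
Average waiting = (4+5+0+22) / 4 = 31/4 = 7.75

7.75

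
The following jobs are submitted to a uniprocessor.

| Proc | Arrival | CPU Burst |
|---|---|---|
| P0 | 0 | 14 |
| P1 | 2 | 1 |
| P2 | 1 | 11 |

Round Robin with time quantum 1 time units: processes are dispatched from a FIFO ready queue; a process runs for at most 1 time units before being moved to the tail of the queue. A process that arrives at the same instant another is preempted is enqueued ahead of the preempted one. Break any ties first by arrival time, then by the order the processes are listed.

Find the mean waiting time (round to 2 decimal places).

8.00

Gantt: | P0 0-1 | P2 1-2 | P0 2-3 | P1 3-4 | P2 4-5 | P0 5-6 | P2 6-7 | P0 7-8 | P2 8-9 | P0 9-10 | P2 10-11 | P0 11-12 | P2 12-13 | P0 13-14 | P2 14-15 | P0 15-16 | P2 16-17 | P0 17-18 | P2 18-19 | P0 19-20 | P2 20-21 | P0 21-22 | P2 22-23 | P0 23-26 |
Completion: P0=26  P1=4  P2=23
Turnaround (C−A): P0=26  P1=2  P2=22
Waiting times: P0=12, P1=1, P2=11
Average waiting = (12+1+11) / 3 = 24/3 = 8.00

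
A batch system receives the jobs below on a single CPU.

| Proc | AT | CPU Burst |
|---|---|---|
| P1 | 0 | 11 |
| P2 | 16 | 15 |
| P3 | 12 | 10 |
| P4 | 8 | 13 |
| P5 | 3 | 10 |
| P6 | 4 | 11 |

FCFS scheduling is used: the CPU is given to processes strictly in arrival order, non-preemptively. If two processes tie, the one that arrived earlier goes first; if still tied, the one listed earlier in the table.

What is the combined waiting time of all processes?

Schedule: | P1 0-11 | P5 11-21 | P6 21-32 | P4 32-45 | P3 45-55 | P2 55-70 |
Completion: P1=11  P2=70  P3=55  P4=45  P5=21  P6=32
Turnaround (C−A): P1=11  P2=54  P3=43  P4=37  P5=18  P6=28
Waiting = turnaround − burst: P1=0, P2=39, P3=33, P4=24, P5=8, P6=17
Total waiting = 0 + 39 + 33 + 24 + 8 + 17 = 121

121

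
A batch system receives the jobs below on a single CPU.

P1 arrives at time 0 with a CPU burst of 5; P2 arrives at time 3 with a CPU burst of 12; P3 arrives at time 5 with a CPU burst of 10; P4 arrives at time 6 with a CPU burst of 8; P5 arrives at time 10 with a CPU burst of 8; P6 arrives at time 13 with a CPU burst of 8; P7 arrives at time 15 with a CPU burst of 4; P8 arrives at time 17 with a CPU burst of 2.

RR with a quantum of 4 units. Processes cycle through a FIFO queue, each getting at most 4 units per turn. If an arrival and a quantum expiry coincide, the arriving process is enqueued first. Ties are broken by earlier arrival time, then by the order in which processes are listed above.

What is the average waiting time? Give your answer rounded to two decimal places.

26.50

Gantt: | P1 0-4 | P2 4-8 | P1 8-9 | P3 9-13 | P4 13-17 | P2 17-21 | P5 21-25 | P6 25-29 | P3 29-33 | P7 33-37 | P8 37-39 | P4 39-43 | P2 43-47 | P5 47-51 | P6 51-55 | P3 55-57 |
Completion: P1=9  P2=47  P3=57  P4=43  P5=51  P6=55  P7=37  P8=39
Turnaround (C−A): P1=9  P2=44  P3=52  P4=37  P5=41  P6=42  P7=22  P8=22
Waiting times: P1=4, P2=32, P3=42, P4=29, P5=33, P6=34, P7=18, P8=20
Average waiting = (4+32+42+29+33+34+18+20) / 8 = 212/8 = 26.50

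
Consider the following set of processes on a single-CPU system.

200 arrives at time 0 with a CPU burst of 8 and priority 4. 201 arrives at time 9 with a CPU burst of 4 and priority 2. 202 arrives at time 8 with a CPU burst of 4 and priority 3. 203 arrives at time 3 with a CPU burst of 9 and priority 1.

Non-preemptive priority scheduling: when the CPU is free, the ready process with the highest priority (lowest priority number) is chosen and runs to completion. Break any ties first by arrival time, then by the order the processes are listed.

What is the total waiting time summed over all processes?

Schedule: | 200 0-8 | 203 8-17 | 201 17-21 | 202 21-25 |
Completion: 200=8  201=21  202=25  203=17
Turnaround (C−A): 200=8  201=12  202=17  203=14
Waiting = turnaround − burst: 200=0, 201=8, 202=13, 203=5
Total waiting = 0 + 8 + 13 + 5 = 26

26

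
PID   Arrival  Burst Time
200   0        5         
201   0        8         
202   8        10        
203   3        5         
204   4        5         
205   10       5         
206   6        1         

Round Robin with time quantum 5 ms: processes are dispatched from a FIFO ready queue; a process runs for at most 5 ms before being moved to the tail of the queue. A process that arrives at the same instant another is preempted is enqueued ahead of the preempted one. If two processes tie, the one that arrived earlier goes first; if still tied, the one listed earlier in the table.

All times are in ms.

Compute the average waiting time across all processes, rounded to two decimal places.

13.57

Schedule: | 200 0-5 | 201 5-10 | 203 10-15 | 204 15-20 | 206 20-21 | 202 21-26 | 205 26-31 | 201 31-34 | 202 34-39 |
Completion: 200=5  201=34  202=39  203=15  204=20  205=31  206=21
Turnaround (C−A): 200=5  201=34  202=31  203=12  204=16  205=21  206=15
Waiting times: 200=0, 201=26, 202=21, 203=7, 204=11, 205=16, 206=14
Average waiting = (0+26+21+7+11+16+14) / 7 = 95/7 = 13.57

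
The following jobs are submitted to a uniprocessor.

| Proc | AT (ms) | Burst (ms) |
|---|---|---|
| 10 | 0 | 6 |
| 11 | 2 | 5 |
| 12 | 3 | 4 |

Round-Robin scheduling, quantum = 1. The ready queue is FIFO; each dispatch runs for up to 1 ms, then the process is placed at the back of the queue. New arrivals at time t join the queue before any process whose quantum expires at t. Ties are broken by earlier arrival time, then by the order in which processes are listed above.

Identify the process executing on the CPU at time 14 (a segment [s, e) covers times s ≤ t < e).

11

Timeline: | 10 0-2 | 11 2-3 | 10 3-4 | 12 4-5 | 11 5-6 | 10 6-7 | 12 7-8 | 11 8-9 | 10 9-10 | 12 10-11 | 11 11-12 | 10 12-13 | 12 13-14 | 11 14-15 |
Completion: 10=13  11=15  12=14
Turnaround (C−A): 10=13  11=13  12=11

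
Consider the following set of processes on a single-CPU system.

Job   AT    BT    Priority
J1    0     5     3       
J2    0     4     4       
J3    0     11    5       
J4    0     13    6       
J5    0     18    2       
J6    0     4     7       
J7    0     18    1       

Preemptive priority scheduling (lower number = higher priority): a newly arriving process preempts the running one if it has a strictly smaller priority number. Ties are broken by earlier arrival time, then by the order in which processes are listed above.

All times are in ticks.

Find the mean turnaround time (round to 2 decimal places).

Schedule: | J7 0-18 | J5 18-36 | J1 36-41 | J2 41-45 | J3 45-56 | J4 56-69 | J6 69-73 |
Completion: J1=41  J2=45  J3=56  J4=69  J5=36  J6=73  J7=18
Turnaround times: J1=41, J2=45, J3=56, J4=69, J5=36, J6=73, J7=18
Average turnaround = (41+45+56+69+36+73+18) / 7 = 338/7 = 48.29

48.29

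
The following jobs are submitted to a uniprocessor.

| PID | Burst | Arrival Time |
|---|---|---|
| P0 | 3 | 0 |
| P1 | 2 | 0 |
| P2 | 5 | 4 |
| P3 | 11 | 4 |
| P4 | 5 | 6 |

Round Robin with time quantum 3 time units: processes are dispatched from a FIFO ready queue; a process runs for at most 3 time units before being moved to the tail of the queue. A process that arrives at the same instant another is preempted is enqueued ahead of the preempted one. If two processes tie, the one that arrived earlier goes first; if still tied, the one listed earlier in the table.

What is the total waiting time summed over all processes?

31

Gantt: | P0 0-3 | P1 3-5 | P2 5-8 | P3 8-11 | P4 11-14 | P2 14-16 | P3 16-19 | P4 19-21 | P3 21-26 |
Completion: P0=3  P1=5  P2=16  P3=26  P4=21
Waiting = turnaround − burst: P0=0, P1=3, P2=7, P3=11, P4=10
Total waiting = 0 + 3 + 7 + 11 + 10 = 31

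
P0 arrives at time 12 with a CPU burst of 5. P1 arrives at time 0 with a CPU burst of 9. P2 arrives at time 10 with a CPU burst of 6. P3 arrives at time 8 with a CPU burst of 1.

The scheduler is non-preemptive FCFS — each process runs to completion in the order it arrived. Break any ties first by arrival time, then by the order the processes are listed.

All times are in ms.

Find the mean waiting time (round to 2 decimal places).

Timeline: | P1 0-9 | P3 9-10 | P2 10-16 | P0 16-21 |
Completion: P0=21  P1=9  P2=16  P3=10
Waiting times: P0=4, P1=0, P2=0, P3=1
Average waiting = (4+0+0+1) / 4 = 5/4 = 1.25

1.25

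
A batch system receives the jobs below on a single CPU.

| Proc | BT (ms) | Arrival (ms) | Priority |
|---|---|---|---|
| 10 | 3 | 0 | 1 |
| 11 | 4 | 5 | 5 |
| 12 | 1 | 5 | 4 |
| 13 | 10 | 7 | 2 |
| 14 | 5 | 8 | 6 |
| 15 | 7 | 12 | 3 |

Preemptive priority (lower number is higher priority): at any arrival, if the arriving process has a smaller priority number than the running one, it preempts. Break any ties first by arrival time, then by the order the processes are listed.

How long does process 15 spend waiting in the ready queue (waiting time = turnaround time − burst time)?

5

Gantt: | 10 0-3 | idle 3-5 | 12 5-6 | 11 6-7 | 13 7-17 | 15 17-24 | 11 24-27 | 14 27-32 |
Completion: 10=3  11=27  12=6  13=17  14=32  15=24
Waiting(15) = turnaround − burst = 12 − 7 = 5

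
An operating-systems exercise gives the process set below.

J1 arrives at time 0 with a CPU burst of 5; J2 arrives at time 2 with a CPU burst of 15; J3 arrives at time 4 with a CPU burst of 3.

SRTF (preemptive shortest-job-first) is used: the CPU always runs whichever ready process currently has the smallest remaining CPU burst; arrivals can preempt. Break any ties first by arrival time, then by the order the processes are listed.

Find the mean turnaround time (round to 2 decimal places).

10.00

Gantt: | J1 0-5 | J3 5-8 | J2 8-23 |
Completion: J1=5  J2=23  J3=8
Turnaround times: J1=5, J2=21, J3=4
Average turnaround = (5+21+4) / 3 = 30/3 = 10.00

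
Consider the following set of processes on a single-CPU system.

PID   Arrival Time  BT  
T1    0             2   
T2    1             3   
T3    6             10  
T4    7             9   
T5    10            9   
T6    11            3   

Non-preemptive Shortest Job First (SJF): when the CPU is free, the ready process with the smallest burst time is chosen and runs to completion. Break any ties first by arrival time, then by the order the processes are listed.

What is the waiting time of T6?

Gantt: | T1 0-2 | T2 2-5 | idle 5-6 | T3 6-16 | T6 16-19 | T4 19-28 | T5 28-37 |
Completion: T1=2  T2=5  T3=16  T4=28  T5=37  T6=19
Turnaround (C−A): T1=2  T2=4  T3=10  T4=21  T5=27  T6=8
Waiting(T6) = turnaround − burst = 8 − 3 = 5

5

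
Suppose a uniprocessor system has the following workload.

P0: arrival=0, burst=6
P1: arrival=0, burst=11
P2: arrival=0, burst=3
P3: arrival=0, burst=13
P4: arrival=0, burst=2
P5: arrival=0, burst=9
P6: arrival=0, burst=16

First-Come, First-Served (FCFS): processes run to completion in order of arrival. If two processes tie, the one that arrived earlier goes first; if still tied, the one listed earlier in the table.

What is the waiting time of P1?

Timeline: | P0 0-6 | P1 6-17 | P2 17-20 | P3 20-33 | P4 33-35 | P5 35-44 | P6 44-60 |
Completion: P0=6  P1=17  P2=20  P3=33  P4=35  P5=44  P6=60
Turnaround (C−A): P0=6  P1=17  P2=20  P3=33  P4=35  P5=44  P6=60
Waiting(P1) = turnaround − burst = 17 − 11 = 6

6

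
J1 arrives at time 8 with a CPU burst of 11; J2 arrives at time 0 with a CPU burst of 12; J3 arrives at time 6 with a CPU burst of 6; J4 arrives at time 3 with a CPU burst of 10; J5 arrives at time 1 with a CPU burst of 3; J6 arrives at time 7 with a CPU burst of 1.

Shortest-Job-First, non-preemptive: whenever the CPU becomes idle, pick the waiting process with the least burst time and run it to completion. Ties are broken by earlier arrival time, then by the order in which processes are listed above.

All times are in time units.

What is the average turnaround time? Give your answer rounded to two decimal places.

Gantt: | J2 0-12 | J6 12-13 | J5 13-16 | J3 16-22 | J4 22-32 | J1 32-43 |
Completion: J1=43  J2=12  J3=22  J4=32  J5=16  J6=13
Turnaround (C−A): J1=35  J2=12  J3=16  J4=29  J5=15  J6=6
Turnaround times: J1=35, J2=12, J3=16, J4=29, J5=15, J6=6
Average turnaround = (35+12+16+29+15+6) / 6 = 113/6 = 18.83

18.83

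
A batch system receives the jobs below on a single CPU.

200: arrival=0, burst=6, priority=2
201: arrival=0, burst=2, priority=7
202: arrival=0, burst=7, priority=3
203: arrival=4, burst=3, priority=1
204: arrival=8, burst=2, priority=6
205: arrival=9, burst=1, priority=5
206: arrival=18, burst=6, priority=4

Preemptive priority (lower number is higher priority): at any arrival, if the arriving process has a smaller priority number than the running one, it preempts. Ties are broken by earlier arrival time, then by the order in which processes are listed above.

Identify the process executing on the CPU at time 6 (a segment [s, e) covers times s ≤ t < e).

203

Schedule: | 200 0-4 | 203 4-7 | 200 7-9 | 202 9-16 | 205 16-17 | 204 17-18 | 206 18-24 | 204 24-25 | 201 25-27 |
Completion: 200=9  201=27  202=16  203=7  204=25  205=17  206=24
Turnaround (C−A): 200=9  201=27  202=16  203=3  204=17  205=8  206=6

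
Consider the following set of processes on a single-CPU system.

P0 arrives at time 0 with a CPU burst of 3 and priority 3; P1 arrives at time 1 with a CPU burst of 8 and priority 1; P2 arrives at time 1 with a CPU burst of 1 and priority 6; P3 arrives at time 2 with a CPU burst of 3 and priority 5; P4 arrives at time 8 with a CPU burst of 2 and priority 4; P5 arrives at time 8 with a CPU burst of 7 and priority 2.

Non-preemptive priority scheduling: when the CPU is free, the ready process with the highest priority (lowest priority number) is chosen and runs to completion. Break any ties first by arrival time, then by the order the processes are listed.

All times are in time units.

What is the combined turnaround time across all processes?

Schedule: | P0 0-3 | P1 3-11 | P5 11-18 | P4 18-20 | P3 20-23 | P2 23-24 |
Completion: P0=3  P1=11  P2=24  P3=23  P4=20  P5=18
Turnaround (C−A): P0=3  P1=10  P2=23  P3=21  P4=12  P5=10
Turnaround = completion − arrival: P0=3, P1=10, P2=23, P3=21, P4=12, P5=10
Total turnaround = 3 + 10 + 23 + 21 + 12 + 10 = 79

79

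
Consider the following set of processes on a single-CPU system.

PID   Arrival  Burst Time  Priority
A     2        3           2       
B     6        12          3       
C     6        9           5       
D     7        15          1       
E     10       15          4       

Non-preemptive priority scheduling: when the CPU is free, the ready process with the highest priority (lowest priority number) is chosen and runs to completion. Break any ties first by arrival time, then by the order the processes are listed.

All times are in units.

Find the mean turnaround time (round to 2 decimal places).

Schedule: | idle 0-2 | A 2-5 | idle 5-6 | B 6-18 | D 18-33 | E 33-48 | C 48-57 |
Completion: A=5  B=18  C=57  D=33  E=48
Turnaround (C−A): A=3  B=12  C=51  D=26  E=38
Turnaround times: A=3, B=12, C=51, D=26, E=38
Average turnaround = (3+12+51+26+38) / 5 = 130/5 = 26.00

26.00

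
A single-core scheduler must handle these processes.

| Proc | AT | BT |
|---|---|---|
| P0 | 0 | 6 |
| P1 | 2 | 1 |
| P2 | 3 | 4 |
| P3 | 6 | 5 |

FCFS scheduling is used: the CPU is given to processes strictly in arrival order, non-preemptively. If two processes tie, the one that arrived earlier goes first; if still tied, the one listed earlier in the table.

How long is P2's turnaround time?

8

Timeline: | P0 0-6 | P1 6-7 | P2 7-11 | P3 11-16 |
Completion: P0=6  P1=7  P2=11  P3=16
Turnaround (C−A): P0=6  P1=5  P2=8  P3=10
Turnaround(P2) = completion − arrival = 11 − 3 = 8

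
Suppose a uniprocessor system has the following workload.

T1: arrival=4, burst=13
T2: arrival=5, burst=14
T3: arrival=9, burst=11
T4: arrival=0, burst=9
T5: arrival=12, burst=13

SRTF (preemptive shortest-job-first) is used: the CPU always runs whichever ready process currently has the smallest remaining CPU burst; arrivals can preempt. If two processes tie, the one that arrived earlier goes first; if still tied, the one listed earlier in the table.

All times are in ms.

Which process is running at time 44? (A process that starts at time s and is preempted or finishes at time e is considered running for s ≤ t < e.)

Schedule: | T4 0-9 | T3 9-20 | T1 20-33 | T5 33-46 | T2 46-60 |
Completion: T1=33  T2=60  T3=20  T4=9  T5=46
Turnaround (C−A): T1=29  T2=55  T3=11  T4=9  T5=34

T5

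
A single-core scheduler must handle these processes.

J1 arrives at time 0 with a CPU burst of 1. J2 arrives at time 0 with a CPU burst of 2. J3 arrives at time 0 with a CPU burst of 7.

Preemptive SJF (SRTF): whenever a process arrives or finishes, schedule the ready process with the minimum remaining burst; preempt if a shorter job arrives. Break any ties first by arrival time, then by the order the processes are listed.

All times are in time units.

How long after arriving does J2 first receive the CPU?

Gantt: | J1 0-1 | J2 1-3 | J3 3-10 |
Completion: J1=1  J2=3  J3=10
Turnaround (C−A): J1=1  J2=3  J3=10
Response(J2) = first start − arrival = 1 − 0 = 1

1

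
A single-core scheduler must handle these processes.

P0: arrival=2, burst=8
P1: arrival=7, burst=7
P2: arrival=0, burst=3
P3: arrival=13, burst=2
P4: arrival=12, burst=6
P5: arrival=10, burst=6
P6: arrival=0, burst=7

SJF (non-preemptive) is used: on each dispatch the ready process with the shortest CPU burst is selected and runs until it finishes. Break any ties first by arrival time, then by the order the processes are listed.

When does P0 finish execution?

39

Timeline: | P2 0-3 | P6 3-10 | P5 10-16 | P3 16-18 | P4 18-24 | P1 24-31 | P0 31-39 |
Completion: P0=39  P1=31  P2=3  P3=18  P4=24  P5=16  P6=10
Turnaround (C−A): P0=37  P1=24  P2=3  P3=5  P4=12  P5=6  P6=10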